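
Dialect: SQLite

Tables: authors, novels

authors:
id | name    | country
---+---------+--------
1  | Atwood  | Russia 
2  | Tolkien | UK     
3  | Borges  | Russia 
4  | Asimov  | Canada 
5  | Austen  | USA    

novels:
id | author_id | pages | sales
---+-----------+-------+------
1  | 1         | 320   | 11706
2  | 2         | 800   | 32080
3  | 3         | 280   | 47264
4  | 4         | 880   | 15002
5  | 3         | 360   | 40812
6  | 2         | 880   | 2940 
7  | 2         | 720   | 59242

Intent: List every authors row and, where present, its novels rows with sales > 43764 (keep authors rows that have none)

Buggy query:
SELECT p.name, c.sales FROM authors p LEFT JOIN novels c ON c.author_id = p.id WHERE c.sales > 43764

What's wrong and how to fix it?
Bug: A WHERE condition on the right-hand table after LEFT JOIN drops unmatched parents

Fix: Put 'c.sales > 43764' in the JOIN's ON clause instead of WHERE

Corrected query:
SELECT p.name, c.sales FROM authors p LEFT JOIN novels c ON c.author_id = p.id AND c.sales > 43764

Result:
name    | sales
--------+------
Atwood  | NULL 
Tolkien | 59242
Borges  | 47264
Asimov  | NULL 
Austen  | NULL 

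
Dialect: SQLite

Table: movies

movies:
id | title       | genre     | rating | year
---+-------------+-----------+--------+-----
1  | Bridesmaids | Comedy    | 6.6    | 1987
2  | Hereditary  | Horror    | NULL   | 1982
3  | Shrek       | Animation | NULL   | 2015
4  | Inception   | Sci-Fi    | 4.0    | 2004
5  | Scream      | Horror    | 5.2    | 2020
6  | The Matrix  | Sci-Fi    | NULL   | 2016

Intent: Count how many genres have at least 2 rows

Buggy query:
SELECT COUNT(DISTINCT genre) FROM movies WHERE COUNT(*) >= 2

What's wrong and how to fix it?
Bug: WHERE filters individual rows, not groups, so a group-level COUNT is invalid there

Fix: Group first with HAVING COUNT(*) >= 2, then COUNT the resulting groups

Corrected query:
SELECT COUNT(*) FROM (SELECT genre FROM movies GROUP BY genre HAVING COUNT(*) >= 2)

Result:
COUNT(*)
--------
2       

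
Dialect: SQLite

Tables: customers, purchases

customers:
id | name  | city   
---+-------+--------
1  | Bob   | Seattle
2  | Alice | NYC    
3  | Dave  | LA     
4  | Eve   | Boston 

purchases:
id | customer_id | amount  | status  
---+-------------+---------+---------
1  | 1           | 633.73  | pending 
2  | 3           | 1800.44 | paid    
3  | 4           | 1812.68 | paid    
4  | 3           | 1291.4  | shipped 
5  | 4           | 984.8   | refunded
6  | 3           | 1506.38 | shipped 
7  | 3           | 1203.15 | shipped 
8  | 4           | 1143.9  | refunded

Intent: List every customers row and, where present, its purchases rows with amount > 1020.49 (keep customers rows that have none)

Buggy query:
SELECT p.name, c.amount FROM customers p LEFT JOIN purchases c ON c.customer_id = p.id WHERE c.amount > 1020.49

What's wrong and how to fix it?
Bug: A WHERE condition on the right-hand table after LEFT JOIN drops unmatched parents

Fix: Put 'c.amount > 1020.49' in the JOIN's ON clause instead of WHERE

Corrected query:
SELECT p.name, c.amount FROM customers p LEFT JOIN purchases c ON c.customer_id = p.id AND c.amount > 1020.49

Result:
name  | amount 
------+--------
Bob   | NULL   
Alice | NULL   
Dave  | 1203.15
Dave  | 1291.4 
Dave  | 1506.38
Dave  | 1800.44
Eve   | 1143.9 
Eve   | 1812.68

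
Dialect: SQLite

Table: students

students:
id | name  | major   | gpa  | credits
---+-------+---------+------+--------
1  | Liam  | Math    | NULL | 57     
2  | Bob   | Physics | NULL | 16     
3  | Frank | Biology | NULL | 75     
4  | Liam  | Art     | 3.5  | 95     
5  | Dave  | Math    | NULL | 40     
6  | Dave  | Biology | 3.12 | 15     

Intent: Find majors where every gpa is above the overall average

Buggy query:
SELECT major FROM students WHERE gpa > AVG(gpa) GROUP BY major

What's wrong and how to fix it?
Bug: WHERE evaluates per row before aggregation, so AVG() is unavailable

Fix: Use a subquery for AVG and a HAVING MIN(...) filter so the condition holds for every row in the group

Corrected query:
SELECT major FROM students GROUP BY major HAVING MIN(gpa) > (SELECT AVG(gpa) FROM students)

Result:
major
-----
Art  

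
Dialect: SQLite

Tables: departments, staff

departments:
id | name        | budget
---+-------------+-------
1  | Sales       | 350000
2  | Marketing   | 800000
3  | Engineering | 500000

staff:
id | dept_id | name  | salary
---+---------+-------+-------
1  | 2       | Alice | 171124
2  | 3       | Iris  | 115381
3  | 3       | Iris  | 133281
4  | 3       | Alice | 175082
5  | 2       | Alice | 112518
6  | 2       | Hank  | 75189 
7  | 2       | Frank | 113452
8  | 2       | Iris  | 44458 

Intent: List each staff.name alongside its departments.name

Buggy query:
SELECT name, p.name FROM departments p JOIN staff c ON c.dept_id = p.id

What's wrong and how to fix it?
Bug: 'name' exists in both joined tables, so the database can't tell which one is meant

Fix: Qualify the column with its table alias (c.name)

Corrected query:
SELECT c.name, p.name FROM departments p JOIN staff c ON c.dept_id = p.id

Result:
name  | name       
------+------------
Alice | Marketing  
Iris  | Engineering
Iris  | Engineering
Alice | Engineering
Alice | Marketing  
Hank  | Marketing  
Frank | Marketing  
Iris  | Marketing  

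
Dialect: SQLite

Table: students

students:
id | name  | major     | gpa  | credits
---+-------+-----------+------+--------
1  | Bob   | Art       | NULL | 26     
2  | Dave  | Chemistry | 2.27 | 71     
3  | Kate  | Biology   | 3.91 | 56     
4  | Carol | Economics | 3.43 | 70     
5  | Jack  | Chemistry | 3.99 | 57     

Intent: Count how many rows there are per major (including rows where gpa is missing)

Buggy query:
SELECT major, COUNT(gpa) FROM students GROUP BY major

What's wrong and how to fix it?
Bug: COUNT(gpa) skips NULLs, so groups with missing gpa are undercounted

Fix: Use COUNT(*) to count all rows regardless of NULL

Corrected query:
SELECT major, COUNT(*) FROM students GROUP BY major

Result:
major     | COUNT(*)
----------+---------
Art       | 1       
Biology   | 1       
Chemistry | 2       
Economics | 1       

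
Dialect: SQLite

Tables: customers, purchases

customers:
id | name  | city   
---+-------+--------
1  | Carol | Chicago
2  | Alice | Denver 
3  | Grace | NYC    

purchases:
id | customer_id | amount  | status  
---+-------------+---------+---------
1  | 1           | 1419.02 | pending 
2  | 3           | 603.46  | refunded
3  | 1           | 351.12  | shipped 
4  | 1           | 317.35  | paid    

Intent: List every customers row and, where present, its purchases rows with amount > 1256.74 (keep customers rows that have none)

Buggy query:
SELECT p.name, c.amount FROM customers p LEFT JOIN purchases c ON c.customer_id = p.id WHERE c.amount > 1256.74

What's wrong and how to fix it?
Bug: A WHERE condition on the right-hand table after LEFT JOIN drops unmatched parents

Fix: Put 'c.amount > 1256.74' in the JOIN's ON clause instead of WHERE

Corrected query:
SELECT p.name, c.amount FROM customers p LEFT JOIN purchases c ON c.customer_id = p.id AND c.amount > 1256.74

Result:
name  | amount 
------+--------
Carol | 1419.02
Alice | NULL   
Grace | NULL   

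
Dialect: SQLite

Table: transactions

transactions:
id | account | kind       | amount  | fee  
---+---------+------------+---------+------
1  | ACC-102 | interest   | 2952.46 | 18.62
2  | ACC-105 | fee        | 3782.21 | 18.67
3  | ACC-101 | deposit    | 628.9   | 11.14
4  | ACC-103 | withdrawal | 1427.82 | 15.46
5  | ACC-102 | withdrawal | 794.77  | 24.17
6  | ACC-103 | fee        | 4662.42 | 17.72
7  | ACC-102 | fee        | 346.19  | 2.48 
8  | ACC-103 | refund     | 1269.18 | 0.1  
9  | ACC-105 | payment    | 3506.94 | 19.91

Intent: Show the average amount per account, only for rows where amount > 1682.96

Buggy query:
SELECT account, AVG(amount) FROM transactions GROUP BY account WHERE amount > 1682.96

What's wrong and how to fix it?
Bug: Row-level WHERE must come before GROUP BY in the clause order

Fix: Move the WHERE clause before GROUP BY

Corrected query:
SELECT account, AVG(amount) FROM transactions WHERE amount > 1682.96 GROUP BY account

Result:
account | AVG(amount)
--------+------------
ACC-102 | 2952.46    
ACC-103 | 4662.42    
ACC-105 | 3644.575   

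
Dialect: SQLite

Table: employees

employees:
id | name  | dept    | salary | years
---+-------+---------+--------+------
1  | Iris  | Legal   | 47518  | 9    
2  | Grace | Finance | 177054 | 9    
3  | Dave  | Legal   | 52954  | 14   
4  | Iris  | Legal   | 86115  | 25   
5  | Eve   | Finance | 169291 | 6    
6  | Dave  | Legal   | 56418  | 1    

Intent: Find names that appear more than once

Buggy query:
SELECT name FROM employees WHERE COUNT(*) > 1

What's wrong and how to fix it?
Bug: WHERE can't reference COUNT(*); aggregates are computed after WHERE

Fix: Group first, then use HAVING for the count condition

Corrected query:
SELECT name FROM employees GROUP BY name HAVING COUNT(*) > 1

Result:
name
----
Dave
Iris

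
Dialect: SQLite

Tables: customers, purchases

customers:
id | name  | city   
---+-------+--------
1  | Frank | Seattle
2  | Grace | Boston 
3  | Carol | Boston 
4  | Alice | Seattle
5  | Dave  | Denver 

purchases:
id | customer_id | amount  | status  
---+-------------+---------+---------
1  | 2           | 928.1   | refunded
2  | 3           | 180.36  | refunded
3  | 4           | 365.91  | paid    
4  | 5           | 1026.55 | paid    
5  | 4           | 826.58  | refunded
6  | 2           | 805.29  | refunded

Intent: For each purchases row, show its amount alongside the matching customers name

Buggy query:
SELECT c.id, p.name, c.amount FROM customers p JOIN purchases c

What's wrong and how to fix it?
Bug: JOIN with no ON clause produces a cartesian product; every purchases row pairs with every customers row

Fix: Specify the join condition linking the foreign key to the parent id

Corrected query:
SELECT c.id, p.name, c.amount FROM customers p JOIN purchases c ON c.customer_id = p.id

Result:
id | name  | amount 
---+-------+--------
1  | Grace | 928.1  
2  | Carol | 180.36 
3  | Alice | 365.91 
4  | Dave  | 1026.55
5  | Alice | 826.58 
6  | Grace | 805.29 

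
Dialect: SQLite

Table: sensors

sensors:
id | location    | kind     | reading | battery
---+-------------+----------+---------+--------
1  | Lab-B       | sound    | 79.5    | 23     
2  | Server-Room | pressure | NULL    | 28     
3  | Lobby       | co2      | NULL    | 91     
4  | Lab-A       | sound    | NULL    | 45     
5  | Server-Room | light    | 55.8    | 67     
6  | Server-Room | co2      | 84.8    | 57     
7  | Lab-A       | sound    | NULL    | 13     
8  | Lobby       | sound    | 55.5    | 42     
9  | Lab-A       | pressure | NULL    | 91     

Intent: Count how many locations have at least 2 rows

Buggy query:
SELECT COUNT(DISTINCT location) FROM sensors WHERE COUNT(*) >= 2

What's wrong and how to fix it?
Bug: WHERE filters individual rows, not groups, so a group-level COUNT is invalid there

Fix: Use a subquery that GROUPs and filters with HAVING, then count its rows

Corrected query:
SELECT COUNT(*) FROM (SELECT location FROM sensors GROUP BY location HAVING COUNT(*) >= 2)

Result:
COUNT(*)
--------
3       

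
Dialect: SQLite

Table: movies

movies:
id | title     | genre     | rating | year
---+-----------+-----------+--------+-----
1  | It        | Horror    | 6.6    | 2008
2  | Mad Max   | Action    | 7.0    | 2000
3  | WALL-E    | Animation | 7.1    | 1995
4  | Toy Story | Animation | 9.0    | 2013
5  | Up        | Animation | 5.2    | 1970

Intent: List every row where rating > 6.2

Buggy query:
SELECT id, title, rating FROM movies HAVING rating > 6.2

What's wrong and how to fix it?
Bug: This is a non-aggregate query (no GROUP BY, no aggregates), so in SQLite the HAVING clause is invalid here; a row-level condition belongs in WHERE

Fix: Replace HAVING with WHERE since the condition applies to individual rows

Corrected query:
SELECT id, title, rating FROM movies WHERE rating > 6.2

Result:
id | title     | rating
---+-----------+-------
1  | It        | 6.6   
2  | Mad Max   | 7     
3  | WALL-E    | 7.1   
4  | Toy Story | 9     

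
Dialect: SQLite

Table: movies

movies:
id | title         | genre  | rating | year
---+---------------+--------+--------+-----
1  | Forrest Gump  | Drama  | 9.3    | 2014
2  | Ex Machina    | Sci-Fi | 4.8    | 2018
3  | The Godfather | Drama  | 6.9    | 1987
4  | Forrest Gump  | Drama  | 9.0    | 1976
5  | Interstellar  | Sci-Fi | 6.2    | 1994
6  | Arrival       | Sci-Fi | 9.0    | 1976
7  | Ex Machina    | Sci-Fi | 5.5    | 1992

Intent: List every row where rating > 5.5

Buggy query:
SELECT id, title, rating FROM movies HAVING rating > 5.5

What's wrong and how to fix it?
Bug: This is a non-aggregate query (no GROUP BY, no aggregates), so in SQLite the HAVING clause is invalid here; a row-level condition belongs in WHERE

Fix: Replace HAVING with WHERE since the condition applies to individual rows

Corrected query:
SELECT id, title, rating FROM movies WHERE rating > 5.5

Result:
id | title         | rating
---+---------------+-------
1  | Forrest Gump  | 9.3   
3  | The Godfather | 6.9   
4  | Forrest Gump  | 9     
5  | Interstellar  | 6.2   
6  | Arrival       | 9     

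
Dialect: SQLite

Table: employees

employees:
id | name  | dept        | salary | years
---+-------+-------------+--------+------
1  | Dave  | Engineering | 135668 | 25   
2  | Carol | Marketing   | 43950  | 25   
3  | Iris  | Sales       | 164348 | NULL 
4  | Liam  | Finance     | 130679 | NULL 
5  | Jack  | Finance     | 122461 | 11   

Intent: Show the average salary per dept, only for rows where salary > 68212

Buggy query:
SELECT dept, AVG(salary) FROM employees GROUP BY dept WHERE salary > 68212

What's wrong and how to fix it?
Bug: WHERE cannot follow GROUP BY

Fix: Move the WHERE clause before GROUP BY

Corrected query:
SELECT dept, AVG(salary) FROM employees WHERE salary > 68212 GROUP BY dept

Result:
dept        | AVG(salary)
------------+------------
Engineering | 135668     
Finance     | 126570     
Sales       | 164348     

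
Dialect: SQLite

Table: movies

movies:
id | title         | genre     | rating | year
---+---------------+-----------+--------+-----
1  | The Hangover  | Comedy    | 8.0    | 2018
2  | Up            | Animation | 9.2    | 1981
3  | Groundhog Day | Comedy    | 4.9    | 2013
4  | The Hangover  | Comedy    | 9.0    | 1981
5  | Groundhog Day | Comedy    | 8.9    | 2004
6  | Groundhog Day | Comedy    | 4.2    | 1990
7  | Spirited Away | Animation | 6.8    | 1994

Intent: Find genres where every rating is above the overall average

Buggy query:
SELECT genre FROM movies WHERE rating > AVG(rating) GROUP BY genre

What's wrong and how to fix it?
Bug: AVG() is an aggregate; it can't sit directly in WHERE

Fix: Compute the overall average in a scalar subquery and compare each group's MIN against it in HAVING

Corrected query:
SELECT genre FROM movies GROUP BY genre HAVING MIN(rating) > (SELECT AVG(rating) FROM movies)

Result:
(no rows)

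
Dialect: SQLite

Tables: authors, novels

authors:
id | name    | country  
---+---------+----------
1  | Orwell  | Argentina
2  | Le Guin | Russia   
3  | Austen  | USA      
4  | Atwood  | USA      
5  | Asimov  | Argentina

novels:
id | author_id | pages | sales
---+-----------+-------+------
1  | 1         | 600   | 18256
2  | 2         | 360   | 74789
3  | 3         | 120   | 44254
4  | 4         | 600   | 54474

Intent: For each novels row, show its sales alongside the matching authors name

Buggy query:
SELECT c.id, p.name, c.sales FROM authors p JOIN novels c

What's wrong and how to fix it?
Bug: Missing join condition: each novels row is matched to all authors rows instead of just its own

Fix: Add ON c.author_id = p.id to the JOIN

Corrected query:
SELECT c.id, p.name, c.sales FROM authors p JOIN novels c ON c.author_id = p.id

Result:
id | name    | sales
---+---------+------
1  | Orwell  | 18256
2  | Le Guin | 74789
3  | Austen  | 44254
4  | Atwood  | 54474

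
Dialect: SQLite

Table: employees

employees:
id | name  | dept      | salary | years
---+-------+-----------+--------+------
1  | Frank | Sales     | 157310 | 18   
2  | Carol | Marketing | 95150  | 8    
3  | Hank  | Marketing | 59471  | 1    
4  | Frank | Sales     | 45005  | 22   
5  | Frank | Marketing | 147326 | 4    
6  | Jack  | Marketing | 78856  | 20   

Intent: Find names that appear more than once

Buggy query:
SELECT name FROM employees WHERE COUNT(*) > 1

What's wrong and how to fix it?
Bug: COUNT(*) is an aggregate and cannot be used in WHERE

Fix: GROUP BY name, then filter groups with HAVING COUNT(*) > 1

Corrected query:
SELECT name FROM employees GROUP BY name HAVING COUNT(*) > 1

Result:
name 
-----
Frank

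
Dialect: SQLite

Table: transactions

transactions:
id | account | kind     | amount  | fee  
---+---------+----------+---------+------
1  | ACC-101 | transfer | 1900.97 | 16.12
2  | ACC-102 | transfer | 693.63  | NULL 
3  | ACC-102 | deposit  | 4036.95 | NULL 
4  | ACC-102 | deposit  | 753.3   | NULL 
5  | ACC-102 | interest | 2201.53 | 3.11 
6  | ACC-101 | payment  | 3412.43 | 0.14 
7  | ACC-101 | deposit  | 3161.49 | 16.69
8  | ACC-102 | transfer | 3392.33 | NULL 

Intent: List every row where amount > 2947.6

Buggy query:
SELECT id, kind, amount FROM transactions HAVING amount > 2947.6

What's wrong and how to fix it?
Bug: This is a non-aggregate query (no GROUP BY, no aggregates), so in SQLite the HAVING clause is invalid here; a row-level condition belongs in WHERE

Fix: Replace HAVING with WHERE since the condition applies to individual rows

Corrected query:
SELECT id, kind, amount FROM transactions WHERE amount > 2947.6

Result:
id | kind     | amount 
---+----------+--------
3  | deposit  | 4036.95
6  | payment  | 3412.43
7  | deposit  | 3161.49
8  | transfer | 3392.33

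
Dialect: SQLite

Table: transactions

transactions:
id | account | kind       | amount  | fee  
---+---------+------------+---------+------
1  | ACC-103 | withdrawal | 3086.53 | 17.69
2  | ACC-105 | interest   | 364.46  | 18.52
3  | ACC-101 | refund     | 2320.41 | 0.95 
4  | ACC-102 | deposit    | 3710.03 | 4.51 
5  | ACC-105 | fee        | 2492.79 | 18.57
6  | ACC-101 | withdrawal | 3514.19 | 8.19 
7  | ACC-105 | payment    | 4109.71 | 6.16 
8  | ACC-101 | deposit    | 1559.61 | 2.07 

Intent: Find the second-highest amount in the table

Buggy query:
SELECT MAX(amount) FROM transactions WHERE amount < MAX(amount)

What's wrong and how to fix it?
Bug: MAX(amount) on the right of the comparison is an aggregate-in-WHERE error

Fix: Put the inner MAX in a scalar subquery

Corrected query:
SELECT MAX(amount) FROM transactions WHERE amount < (SELECT MAX(amount) FROM transactions)

Result:
MAX(amount)
-----------
3710.03    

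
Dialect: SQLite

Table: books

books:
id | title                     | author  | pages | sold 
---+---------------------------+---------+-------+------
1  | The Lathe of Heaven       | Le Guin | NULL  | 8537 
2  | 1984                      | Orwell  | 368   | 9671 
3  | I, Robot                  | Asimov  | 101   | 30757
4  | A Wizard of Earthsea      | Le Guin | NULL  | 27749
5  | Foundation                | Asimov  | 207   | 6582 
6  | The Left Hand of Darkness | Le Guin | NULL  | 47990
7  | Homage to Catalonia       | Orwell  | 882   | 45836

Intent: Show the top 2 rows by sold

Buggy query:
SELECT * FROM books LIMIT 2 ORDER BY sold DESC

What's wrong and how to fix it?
Bug: ORDER BY cannot follow LIMIT; LIMIT is the final clause

Fix: Swap the clauses: ORDER BY first, then LIMIT

Corrected query:
SELECT * FROM books ORDER BY sold DESC LIMIT 2

Result:
id | title                     | author  | pages | sold 
---+---------------------------+---------+-------+------
6  | The Left Hand of Darkness | Le Guin | NULL  | 47990
7  | Homage to Catalonia       | Orwell  | 882   | 45836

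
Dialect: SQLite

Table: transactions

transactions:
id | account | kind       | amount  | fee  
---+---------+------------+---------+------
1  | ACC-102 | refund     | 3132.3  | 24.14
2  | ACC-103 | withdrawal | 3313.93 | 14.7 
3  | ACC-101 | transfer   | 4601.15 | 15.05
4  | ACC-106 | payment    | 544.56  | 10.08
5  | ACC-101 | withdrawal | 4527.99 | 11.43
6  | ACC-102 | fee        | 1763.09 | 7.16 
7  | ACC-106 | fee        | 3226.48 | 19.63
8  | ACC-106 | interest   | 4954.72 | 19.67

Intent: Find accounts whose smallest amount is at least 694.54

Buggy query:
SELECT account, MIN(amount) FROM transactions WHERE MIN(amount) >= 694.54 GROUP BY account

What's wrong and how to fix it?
Bug: Aggregates like MIN are computed per group after WHERE runs

Fix: Replace WHERE with HAVING after the GROUP BY

Corrected query:
SELECT account, MIN(amount) FROM transactions GROUP BY account HAVING MIN(amount) >= 694.54

Result:
account | MIN(amount)
--------+------------
ACC-101 | 4527.99    
ACC-102 | 1763.09    
ACC-103 | 3313.93    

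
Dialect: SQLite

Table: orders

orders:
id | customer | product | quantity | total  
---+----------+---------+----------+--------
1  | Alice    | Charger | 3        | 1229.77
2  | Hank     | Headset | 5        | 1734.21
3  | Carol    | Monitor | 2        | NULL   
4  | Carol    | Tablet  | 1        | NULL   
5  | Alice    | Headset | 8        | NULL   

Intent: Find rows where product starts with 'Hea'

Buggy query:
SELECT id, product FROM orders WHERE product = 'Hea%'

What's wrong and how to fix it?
Bug: Wildcards only work with LIKE; '=' treats '%' as a literal character

Fix: Replace '=' with LIKE so 'Hea%' is treated as a pattern

Corrected query:
SELECT id, product FROM orders WHERE product LIKE 'Hea%'

Result:
id | product
---+--------
2  | Headset
5  | Headset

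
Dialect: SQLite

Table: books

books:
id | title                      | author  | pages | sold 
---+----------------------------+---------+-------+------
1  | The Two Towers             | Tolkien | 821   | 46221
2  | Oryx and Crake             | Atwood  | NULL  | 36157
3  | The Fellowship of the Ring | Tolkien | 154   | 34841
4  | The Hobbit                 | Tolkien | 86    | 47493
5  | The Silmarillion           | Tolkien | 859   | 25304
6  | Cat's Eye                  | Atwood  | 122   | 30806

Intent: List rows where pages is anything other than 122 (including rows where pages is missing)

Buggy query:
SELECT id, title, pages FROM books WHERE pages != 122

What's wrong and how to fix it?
Bug: Inequality against NULL is unknown, not true; rows with NULL are dropped

Fix: Handle NULL separately with IS NULL alongside the inequality

Corrected query:
SELECT id, title, pages FROM books WHERE pages != 122 OR pages IS NULL

Result:
id | title                      | pages
---+----------------------------+------
1  | The Two Towers             | 821  
2  | Oryx and Crake             | NULL 
3  | The Fellowship of the Ring | 154  
4  | The Hobbit                 | 86   
5  | The Silmarillion           | 859  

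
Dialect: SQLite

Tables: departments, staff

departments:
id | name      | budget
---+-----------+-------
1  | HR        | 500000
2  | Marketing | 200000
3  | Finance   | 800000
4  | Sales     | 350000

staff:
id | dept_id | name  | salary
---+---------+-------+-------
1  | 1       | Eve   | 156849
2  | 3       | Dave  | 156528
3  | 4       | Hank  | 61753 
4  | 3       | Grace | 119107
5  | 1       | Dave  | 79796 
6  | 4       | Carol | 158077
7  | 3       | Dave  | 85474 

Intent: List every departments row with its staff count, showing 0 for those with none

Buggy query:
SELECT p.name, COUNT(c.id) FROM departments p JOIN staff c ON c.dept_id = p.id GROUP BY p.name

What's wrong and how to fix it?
Bug: An inner join excludes parents with zero children

Fix: Switch to LEFT JOIN to retain unmatched parent rows

Corrected query:
SELECT p.name, COUNT(c.id) FROM departments p LEFT JOIN staff c ON c.dept_id = p.id GROUP BY p.name

Result:
name      | COUNT(c.id)
----------+------------
Finance   | 3          
HR        | 2          
Marketing | 0          
Sales     | 2          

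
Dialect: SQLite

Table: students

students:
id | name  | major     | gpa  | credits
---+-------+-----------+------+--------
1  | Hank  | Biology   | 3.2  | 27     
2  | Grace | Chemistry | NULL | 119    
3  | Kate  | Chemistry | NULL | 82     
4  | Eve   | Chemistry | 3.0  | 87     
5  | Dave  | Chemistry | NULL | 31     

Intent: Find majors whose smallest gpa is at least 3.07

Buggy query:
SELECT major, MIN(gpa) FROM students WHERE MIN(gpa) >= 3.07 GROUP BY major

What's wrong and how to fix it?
Bug: Aggregates like MIN are computed per group after WHERE runs

Fix: Use HAVING for the per-group MIN condition

Corrected query:
SELECT major, MIN(gpa) FROM students GROUP BY major HAVING MIN(gpa) >= 3.07

Result:
major   | MIN(gpa)
--------+---------
Biology | 3.2     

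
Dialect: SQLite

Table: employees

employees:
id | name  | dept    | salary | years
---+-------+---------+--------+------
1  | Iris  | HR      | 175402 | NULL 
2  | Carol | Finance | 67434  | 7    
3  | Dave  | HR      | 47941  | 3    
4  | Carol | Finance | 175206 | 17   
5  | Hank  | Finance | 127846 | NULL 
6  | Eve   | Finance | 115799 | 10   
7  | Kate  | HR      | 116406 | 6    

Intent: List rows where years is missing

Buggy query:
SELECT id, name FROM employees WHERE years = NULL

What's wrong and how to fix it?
Bug: Comparing to NULL with '=' never matches; NULL = NULL is unknown, not true

Fix: Replace '= NULL' with 'IS NULL'

Corrected query:
SELECT id, name FROM employees WHERE years IS NULL

Result:
id | name
---+-----
1  | Iris
5  | Hank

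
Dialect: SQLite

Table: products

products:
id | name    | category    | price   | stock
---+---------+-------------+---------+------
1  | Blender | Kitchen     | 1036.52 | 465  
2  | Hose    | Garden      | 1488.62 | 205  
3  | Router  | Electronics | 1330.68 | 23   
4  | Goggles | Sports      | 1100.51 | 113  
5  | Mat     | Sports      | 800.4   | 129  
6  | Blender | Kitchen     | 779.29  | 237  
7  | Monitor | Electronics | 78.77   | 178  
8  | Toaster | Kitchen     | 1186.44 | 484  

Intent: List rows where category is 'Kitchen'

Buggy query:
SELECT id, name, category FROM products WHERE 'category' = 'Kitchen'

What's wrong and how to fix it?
Bug: 'category' in single quotes is a string literal, not the column; the comparison is literal-vs-literal and never true

Fix: Reference the column as category without single quotes

Corrected query:
SELECT id, name, category FROM products WHERE category = 'Kitchen'

Result:
id | name    | category
---+---------+---------
1  | Blender | Kitchen 
6  | Blender | Kitchen 
8  | Toaster | Kitchen 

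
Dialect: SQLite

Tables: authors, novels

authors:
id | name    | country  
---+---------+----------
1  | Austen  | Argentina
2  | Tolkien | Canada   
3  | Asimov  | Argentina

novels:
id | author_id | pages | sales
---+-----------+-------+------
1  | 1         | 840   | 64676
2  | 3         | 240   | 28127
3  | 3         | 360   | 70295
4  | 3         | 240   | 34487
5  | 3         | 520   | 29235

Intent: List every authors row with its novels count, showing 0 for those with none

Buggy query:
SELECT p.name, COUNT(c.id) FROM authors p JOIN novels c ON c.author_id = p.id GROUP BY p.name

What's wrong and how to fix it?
Bug: An inner join excludes parents with zero children

Fix: Use LEFT JOIN so parents without children still appear (COUNT(c.id) gives 0)

Corrected query:
SELECT p.name, COUNT(c.id) FROM authors p LEFT JOIN novels c ON c.author_id = p.id GROUP BY p.name

Result:
name    | COUNT(c.id)
--------+------------
Asimov  | 4          
Austen  | 1          
Tolkien | 0          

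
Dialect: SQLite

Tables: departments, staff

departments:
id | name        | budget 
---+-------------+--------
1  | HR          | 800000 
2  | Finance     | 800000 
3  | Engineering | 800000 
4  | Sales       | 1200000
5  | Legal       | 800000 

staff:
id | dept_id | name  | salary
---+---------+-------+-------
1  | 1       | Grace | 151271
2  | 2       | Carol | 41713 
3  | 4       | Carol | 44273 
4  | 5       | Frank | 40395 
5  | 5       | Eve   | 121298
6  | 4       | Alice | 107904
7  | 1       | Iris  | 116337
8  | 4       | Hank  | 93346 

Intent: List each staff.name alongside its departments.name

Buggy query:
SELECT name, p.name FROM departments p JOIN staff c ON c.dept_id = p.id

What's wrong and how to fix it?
Bug: Both tables have a 'name' column; the unqualified reference is ambiguous

Fix: Qualify the column with its table alias (c.name)

Corrected query:
SELECT c.name, p.name FROM departments p JOIN staff c ON c.dept_id = p.id

Result:
name  | name   
------+--------
Grace | HR     
Carol | Finance
Carol | Sales  
Frank | Legal  
Eve   | Legal  
Alice | Sales  
Iris  | HR     
Hank  | Sales  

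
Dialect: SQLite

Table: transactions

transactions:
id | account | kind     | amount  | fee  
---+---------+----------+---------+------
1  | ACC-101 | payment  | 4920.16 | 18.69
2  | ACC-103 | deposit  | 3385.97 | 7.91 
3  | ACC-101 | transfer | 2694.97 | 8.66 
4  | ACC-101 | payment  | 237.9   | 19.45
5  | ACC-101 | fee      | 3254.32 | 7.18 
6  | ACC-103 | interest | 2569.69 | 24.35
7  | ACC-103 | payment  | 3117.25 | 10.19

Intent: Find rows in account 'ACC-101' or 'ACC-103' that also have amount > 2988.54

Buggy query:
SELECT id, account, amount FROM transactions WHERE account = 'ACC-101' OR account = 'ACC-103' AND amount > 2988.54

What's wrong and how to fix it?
Bug: AND binds tighter than OR, so this parses as account = 'ACC-101' OR (account = 'ACC-103' AND amount > 2988.54)

Fix: Group the OR with parentheses (or use IN), then AND the threshold

Corrected query:
SELECT id, account, amount FROM transactions WHERE (account = 'ACC-101' OR account = 'ACC-103') AND amount > 2988.54

Result:
id | account | amount 
---+---------+--------
1  | ACC-101 | 4920.16
2  | ACC-103 | 3385.97
5  | ACC-101 | 3254.32
7  | ACC-103 | 3117.25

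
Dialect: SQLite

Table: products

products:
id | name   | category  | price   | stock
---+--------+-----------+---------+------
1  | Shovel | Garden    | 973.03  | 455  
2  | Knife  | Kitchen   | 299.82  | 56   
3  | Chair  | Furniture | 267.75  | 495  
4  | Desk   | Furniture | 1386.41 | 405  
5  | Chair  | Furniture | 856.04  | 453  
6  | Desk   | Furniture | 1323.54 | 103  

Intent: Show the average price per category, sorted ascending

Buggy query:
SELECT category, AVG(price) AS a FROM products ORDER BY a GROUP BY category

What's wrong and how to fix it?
Bug: GROUP BY must precede ORDER BY

Fix: Reorder: SELECT … FROM … GROUP BY … ORDER BY …

Corrected query:
SELECT category, AVG(price) AS a FROM products GROUP BY category ORDER BY a

Result:
category  | a      
----------+--------
Kitchen   | 299.82 
Furniture | 958.435
Garden    | 973.03 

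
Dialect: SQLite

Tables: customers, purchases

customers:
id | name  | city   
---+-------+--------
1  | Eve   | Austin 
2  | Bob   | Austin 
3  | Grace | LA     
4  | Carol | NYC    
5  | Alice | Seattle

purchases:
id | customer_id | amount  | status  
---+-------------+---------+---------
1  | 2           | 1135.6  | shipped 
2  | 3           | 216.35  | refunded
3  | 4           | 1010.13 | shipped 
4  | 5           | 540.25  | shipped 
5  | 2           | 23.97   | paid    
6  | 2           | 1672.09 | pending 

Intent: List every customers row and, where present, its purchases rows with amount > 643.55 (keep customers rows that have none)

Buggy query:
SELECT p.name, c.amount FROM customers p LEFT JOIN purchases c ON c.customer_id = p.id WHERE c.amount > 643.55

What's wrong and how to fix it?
Bug: Filtering c.amount in WHERE discards the NULL rows produced by LEFT JOIN, turning it into an inner join

Fix: Move the right-table condition into the ON clause so unmatched parents are kept

Corrected query:
SELECT p.name, c.amount FROM customers p LEFT JOIN purchases c ON c.customer_id = p.id AND c.amount > 643.55

Result:
name  | amount 
------+--------
Eve   | NULL   
Bob   | 1135.6 
Bob   | 1672.09
Grace | NULL   
Carol | 1010.13
Alice | NULL   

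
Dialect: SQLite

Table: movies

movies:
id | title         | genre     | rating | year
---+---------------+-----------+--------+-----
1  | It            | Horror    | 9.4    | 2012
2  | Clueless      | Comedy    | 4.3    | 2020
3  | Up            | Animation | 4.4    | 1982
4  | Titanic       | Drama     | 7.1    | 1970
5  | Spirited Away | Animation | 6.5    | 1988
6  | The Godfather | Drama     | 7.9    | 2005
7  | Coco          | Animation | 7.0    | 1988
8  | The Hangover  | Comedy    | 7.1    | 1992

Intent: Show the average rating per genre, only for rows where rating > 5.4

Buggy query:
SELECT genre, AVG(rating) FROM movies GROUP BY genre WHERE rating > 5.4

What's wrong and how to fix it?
Bug: Row-level WHERE must come before GROUP BY in the clause order

Fix: Place WHERE between FROM and GROUP BY

Corrected query:
SELECT genre, AVG(rating) FROM movies WHERE rating > 5.4 GROUP BY genre

Result:
genre     | AVG(rating)
----------+------------
Animation | 6.75       
Comedy    | 7.1        
Drama     | 7.5        
Horror    | 9.4        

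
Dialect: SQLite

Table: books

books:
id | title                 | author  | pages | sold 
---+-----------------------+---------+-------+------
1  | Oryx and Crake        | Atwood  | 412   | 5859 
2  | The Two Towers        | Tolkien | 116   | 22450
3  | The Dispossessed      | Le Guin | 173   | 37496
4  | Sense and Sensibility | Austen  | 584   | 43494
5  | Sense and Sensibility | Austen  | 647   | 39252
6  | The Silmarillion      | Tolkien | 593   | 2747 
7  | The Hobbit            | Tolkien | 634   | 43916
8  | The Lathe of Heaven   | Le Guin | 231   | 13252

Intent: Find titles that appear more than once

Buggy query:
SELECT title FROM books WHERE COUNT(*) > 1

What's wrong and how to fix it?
Bug: WHERE can't reference COUNT(*); aggregates are computed after WHERE

Fix: GROUP BY title, then filter groups with HAVING COUNT(*) > 1

Corrected query:
SELECT title FROM books GROUP BY title HAVING COUNT(*) > 1

Result:
title                
---------------------
Sense and Sensibility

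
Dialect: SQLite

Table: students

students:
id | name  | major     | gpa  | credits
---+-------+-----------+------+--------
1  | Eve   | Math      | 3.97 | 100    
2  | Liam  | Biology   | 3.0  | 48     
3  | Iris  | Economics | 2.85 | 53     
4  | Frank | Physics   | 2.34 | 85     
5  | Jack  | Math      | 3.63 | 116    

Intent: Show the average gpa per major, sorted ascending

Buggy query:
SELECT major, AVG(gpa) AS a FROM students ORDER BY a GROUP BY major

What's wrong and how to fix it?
Bug: GROUP BY must precede ORDER BY

Fix: Reorder: SELECT … FROM … GROUP BY … ORDER BY …

Corrected query:
SELECT major, AVG(gpa) AS a FROM students GROUP BY major ORDER BY a

Result:
major     | a   
----------+-----
Physics   | 2.34
Economics | 2.85
Biology   | 3   
Math      | 3.8 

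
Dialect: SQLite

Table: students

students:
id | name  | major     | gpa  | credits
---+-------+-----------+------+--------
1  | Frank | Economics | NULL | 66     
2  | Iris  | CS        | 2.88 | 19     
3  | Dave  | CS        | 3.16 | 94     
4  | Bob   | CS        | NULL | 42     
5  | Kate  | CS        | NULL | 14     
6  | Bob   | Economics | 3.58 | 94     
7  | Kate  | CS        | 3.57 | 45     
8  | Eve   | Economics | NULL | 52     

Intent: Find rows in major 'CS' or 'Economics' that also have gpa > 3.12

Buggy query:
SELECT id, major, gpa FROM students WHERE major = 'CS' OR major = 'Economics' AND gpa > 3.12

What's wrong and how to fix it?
Bug: Without parentheses, AND is evaluated before OR, so the gpa filter only applies to the 'Economics' branch

Fix: Add parentheses around the OR so the AND applies to both alternatives

Corrected query:
SELECT id, major, gpa FROM students WHERE (major = 'CS' OR major = 'Economics') AND gpa > 3.12

Result:
id | major     | gpa 
---+-----------+-----
3  | CS        | 3.16
6  | Economics | 3.58
7  | CS        | 3.57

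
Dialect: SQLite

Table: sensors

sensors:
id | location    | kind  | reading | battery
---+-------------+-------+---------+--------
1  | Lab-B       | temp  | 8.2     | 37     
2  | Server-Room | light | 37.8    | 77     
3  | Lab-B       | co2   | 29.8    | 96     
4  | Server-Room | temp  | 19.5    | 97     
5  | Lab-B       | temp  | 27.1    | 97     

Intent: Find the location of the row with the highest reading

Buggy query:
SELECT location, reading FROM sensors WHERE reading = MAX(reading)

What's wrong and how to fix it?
Bug: WHERE is evaluated per row; an aggregate over the whole table isn't defined there

Fix: Wrap MAX in a scalar subquery so WHERE compares against a single value

Corrected query:
SELECT location, reading FROM sensors WHERE reading = (SELECT MAX(reading) FROM sensors)

Result:
location    | reading
------------+--------
Server-Room | 37.8   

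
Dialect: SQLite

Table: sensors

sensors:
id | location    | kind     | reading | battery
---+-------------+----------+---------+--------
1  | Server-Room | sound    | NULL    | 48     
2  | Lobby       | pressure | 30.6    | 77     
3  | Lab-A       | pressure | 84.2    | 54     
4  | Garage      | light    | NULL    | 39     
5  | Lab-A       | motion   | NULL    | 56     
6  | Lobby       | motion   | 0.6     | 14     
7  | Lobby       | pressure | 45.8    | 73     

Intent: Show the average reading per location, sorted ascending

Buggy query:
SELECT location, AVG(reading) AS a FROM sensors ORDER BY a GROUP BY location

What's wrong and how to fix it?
Bug: ORDER BY appears before GROUP BY; SQL clause order requires GROUP BY first

Fix: Move ORDER BY to the end, after GROUP BY

Corrected query:
SELECT location, AVG(reading) AS a FROM sensors GROUP BY location ORDER BY a

Result:
location    | a        
------------+----------
Garage      | NULL     
Server-Room | NULL     
Lobby       | 25.666667
Lab-A       | 84.2     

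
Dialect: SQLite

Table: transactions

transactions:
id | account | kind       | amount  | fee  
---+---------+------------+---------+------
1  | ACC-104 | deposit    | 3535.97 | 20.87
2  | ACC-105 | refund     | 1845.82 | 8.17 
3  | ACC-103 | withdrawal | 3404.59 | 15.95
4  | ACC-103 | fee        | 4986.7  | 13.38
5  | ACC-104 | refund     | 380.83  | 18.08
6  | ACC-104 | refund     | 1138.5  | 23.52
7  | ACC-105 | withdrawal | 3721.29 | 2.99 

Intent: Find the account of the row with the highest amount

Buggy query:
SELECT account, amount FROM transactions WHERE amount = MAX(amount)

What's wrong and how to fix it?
Bug: WHERE is evaluated per row; an aggregate over the whole table isn't defined there

Fix: Wrap MAX in a scalar subquery so WHERE compares against a single value

Corrected query:
SELECT account, amount FROM transactions WHERE amount = (SELECT MAX(amount) FROM transactions)

Result:
account | amount
--------+-------
ACC-103 | 4986.7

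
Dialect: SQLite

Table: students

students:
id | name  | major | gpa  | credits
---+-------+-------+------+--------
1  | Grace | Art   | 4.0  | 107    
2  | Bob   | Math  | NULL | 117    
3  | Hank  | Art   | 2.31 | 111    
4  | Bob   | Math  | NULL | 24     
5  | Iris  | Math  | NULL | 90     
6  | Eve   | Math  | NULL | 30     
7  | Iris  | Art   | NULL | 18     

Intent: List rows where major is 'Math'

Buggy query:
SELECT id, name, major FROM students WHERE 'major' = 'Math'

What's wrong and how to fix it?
Bug: Single quotes denote string literals in SQL; the column name is being compared as a constant string

Fix: Reference the column as major without single quotes

Corrected query:
SELECT id, name, major FROM students WHERE major = 'Math'

Result:
id | name | major
---+------+------
2  | Bob  | Math 
4  | Bob  | Math 
5  | Iris | Math 
6  | Eve  | Math 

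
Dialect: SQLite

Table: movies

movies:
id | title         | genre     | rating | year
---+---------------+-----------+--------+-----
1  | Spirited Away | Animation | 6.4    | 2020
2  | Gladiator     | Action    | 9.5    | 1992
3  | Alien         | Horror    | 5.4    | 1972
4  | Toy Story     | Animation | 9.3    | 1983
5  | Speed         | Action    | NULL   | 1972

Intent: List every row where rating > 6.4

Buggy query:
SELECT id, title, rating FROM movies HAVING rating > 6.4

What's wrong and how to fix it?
Bug: HAVING filters the output of aggregation, but this query has no GROUP BY and no aggregate functions, so SQLite rejects it (HAVING clause on a non-aggregate query); the condition here is per row

Fix: Replace HAVING with WHERE since the condition applies to individual rows

Corrected query:
SELECT id, title, rating FROM movies WHERE rating > 6.4

Result:
id | title     | rating
---+-----------+-------
2  | Gladiator | 9.5   
4  | Toy Story | 9.3   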